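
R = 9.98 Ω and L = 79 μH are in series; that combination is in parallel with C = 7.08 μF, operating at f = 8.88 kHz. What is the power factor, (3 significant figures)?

ω = 2πf = 55790 rad/s
X_L = ωL = 4.41 Ω
X_C = 1/(ωC) = 2.53 Ω
Branch 1 (R+jX_L): Z₁ = 9.98 + j4.41 Ω, |Z₁| = 10.9 Ω
Branch 2 (−jX_C): Z₂ = −j2.53 Ω
Parallel: Z = Z₁Z₂/(Z₁+Z₂), |Z| = 2.72 Ω, ∠Z = -76.8°
cos φ = cos(-76.8°) = 0.228

0.228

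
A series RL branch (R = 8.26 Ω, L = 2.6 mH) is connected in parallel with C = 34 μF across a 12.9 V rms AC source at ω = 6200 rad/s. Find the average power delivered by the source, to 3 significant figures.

4.19 W

X_L = ωL = 16.1 Ω
X_C = 1/(ωC) = 4.74 Ω
Branch 1 (R+jX_L): Z₁ = 8.26 + j16.1 Ω, |Z₁| = 18.1 Ω
Branch 2 (−jX_C): Z₂ = −j4.74 Ω
Parallel: Z = Z₁Z₂/(Z₁+Z₂), |Z| = 6.11 Ω, ∠Z = -81.1°
I = V/|Z| = 2.11 A
P = VI cos φ = 12.9 × 2.11 × cos(-81.1°) = 4.19 W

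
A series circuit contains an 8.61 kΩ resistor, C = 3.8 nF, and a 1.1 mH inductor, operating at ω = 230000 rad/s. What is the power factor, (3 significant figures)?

X_L = ωL = 253 Ω
X_C = 1/(ωC) = 1140 Ω
Net reactance X = X_L − X_C = -891 Ω
Z = 8610 − j891 Ω
|Z| = √(8610² + 891²) = 8660 Ω
∠Z = arctan(-891/8610) = -5.91°
cos φ = cos(-5.91°) = 0.995

0.995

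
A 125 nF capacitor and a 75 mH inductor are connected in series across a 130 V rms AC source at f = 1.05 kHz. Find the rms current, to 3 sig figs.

181 mA

ω = 2πf = 6597 rad/s
X_L = ωL = 495 Ω
X_C = 1/(ωC) = 1210 Ω
Net reactance X = X_L − X_C = -718 Ω
Z = − j718 Ω
|Z| = √(0² + 718²) = 718 Ω
I = V/|Z| = 130/718 = 181 mA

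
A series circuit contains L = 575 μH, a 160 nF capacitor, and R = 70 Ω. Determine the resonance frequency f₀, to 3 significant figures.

16.6 kHz

ω₀ = 1/√(LC) = 1/√(0.000575 × 1.6e-07) = 104300 rad/s
f₀ = ω₀/(2π) = 16.6 kHz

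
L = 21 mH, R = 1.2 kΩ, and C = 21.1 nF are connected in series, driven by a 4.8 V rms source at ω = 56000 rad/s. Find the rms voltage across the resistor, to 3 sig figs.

4.63 V

X_L = ωL = 1180 Ω
X_C = 1/(ωC) = 846 Ω
Net reactance X = X_L − X_C = 330 Ω
Z = 1200 + j330 Ω
|Z| = √(1200² + 330²) = 1240 Ω
I = V/|Z| = 3.86 mA
V_R = I·|Z_R| = 0.00386 × 1200 = 4.63 V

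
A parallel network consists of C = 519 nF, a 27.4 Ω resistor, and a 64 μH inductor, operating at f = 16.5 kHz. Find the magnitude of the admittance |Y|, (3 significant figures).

ω = 2πf = 103700 rad/s
X_L = ωL = 6.64 Ω
X_C = 1/(ωC) = 18.6 Ω
Parallel: admittances add. Y = 1/R + 1/(jωL) + jωC
Y = (0.0365 − j0.0969) S
|Y| = 0.104 S → |Z| = 1/|Y| = 9.66 Ω, ∠Z = −∠Y = 69.4°

104 mS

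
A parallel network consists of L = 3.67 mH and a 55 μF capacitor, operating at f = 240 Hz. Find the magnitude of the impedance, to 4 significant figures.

10.23 Ω

ω = 2πf = 1508 rad/s
X_L = ωL = 5.534 Ω
X_C = 1/(ωC) = 12.06 Ω
Parallel: admittances add. Y = 1/(jωL) + jωC
Y = (0 − j0.09776) S
|Y| = 0.09776 S → |Z| = 1/|Y| = 10.23 Ω, ∠Z = −∠Y = 90.00°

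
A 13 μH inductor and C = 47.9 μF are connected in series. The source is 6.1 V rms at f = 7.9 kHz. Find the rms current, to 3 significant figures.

27.1 A

ω = 2πf = 49640 rad/s
X_L = ωL = 0.645 Ω
X_C = 1/(ωC) = 0.421 Ω
Net reactance X = X_L − X_C = 0.225 Ω
Z = j0.225 Ω
|Z| = √(0² + 0.225²) = 0.225 Ω
I = V/|Z| = 6.1/0.225 = 27.1 A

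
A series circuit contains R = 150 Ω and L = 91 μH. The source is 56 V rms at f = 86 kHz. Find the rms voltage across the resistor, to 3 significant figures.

ω = 2πf = 540400 rad/s
X_L = ωL = 49.2 Ω
Z = 150 + j49.2 Ω
|Z| = √(150² + 49.2²) = 158 Ω
I = V/|Z| = 355 mA
V_R = I·|Z_R| = 0.355 × 150 = 53.2 V

53.2 V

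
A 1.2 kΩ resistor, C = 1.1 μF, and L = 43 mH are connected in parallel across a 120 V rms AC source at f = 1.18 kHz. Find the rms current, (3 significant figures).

ω = 2πf = 7414 rad/s
X_L = ωL = 319 Ω
X_C = 1/(ωC) = 123 Ω
Parallel: admittances add. Y = 1/R + 1/(jωL) + jωC
Y = (0.000833 + j0.00502) S
|Y| = 0.00509 S → |Z| = 1/|Y| = 197 Ω, ∠Z = −∠Y = -80.6°
I = V/|Z| = 120/197 = 611 mA

611 mA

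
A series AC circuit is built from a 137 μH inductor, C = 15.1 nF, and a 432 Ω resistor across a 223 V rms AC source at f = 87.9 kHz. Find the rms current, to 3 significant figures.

ω = 2πf = 552300 rad/s
X_L = ωL = 75.7 Ω
X_C = 1/(ωC) = 120 Ω
Net reactance X = X_L − X_C = -44.2 Ω
Z = 432 − j44.2 Ω
|Z| = √(432² + 44.2²) = 434 Ω
I = V/|Z| = 223/434 = 514 mA

514 mA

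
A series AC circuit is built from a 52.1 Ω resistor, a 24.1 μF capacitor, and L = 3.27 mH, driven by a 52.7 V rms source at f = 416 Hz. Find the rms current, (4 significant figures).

ω = 2πf = 2614 rad/s
X_L = ωL = 8.547 Ω
X_C = 1/(ωC) = 15.87 Ω
Net reactance X = X_L − X_C = -7.328 Ω
Z = 52.10 − j7.328 Ω
|Z| = √(52.10² + 7.328²) = 52.61 Ω
I = V/|Z| = 52.7/52.61 = 1.002 A

1.002 A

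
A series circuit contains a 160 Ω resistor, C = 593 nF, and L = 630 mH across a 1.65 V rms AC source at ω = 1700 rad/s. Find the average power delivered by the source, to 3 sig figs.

13.7 mW

X_L = ωL = 1070 Ω
X_C = 1/(ωC) = 992 Ω
Net reactance X = X_L − X_C = 79.0 Ω
Z = 160 + j79.0 Ω
|Z| = √(160² + 79.0²) = 178 Ω
∠Z = arctan(79.0/160) = 26.3°
I = V/|Z| = 9.25 mA
P = VI cos φ = 1.65 × 0.00925 × cos(26.3°) = 13.7 mW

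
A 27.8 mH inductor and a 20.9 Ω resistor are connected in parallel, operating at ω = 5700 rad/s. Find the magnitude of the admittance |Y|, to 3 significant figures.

X_L = ωL = 158 Ω
Parallel: admittances add. Y = 1/R + 1/(jωL)
Y = (0.0478 − j0.00631) S
|Y| = 0.0483 S → |Z| = 1/|Y| = 20.7 Ω, ∠Z = −∠Y = 7.51°

48.3 mS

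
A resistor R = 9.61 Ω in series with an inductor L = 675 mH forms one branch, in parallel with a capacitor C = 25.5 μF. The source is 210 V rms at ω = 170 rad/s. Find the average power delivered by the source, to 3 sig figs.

X_L = ωL = 115 Ω
X_C = 1/(ωC) = 231 Ω
Branch 1 (R+jX_L): Z₁ = 9.61 + j115 Ω, |Z₁| = 115 Ω
Branch 2 (−jX_C): Z₂ = −j231 Ω
Parallel: Z = Z₁Z₂/(Z₁+Z₂), |Z| = 228 Ω, ∠Z = 80.5°
I = V/|Z| = 920 mA
P = VI cos φ = 210 × 0.920 × cos(80.5°) = 32.0 W

32.0 W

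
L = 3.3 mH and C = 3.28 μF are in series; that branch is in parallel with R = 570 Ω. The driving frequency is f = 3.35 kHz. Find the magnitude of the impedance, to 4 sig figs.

ω = 2πf = 21050 rad/s
X_L = ωL = 69.46 Ω
X_C = 1/(ωC) = 14.48 Ω
Branch 1: Z₁ = R = 570.0 Ω
Branch 2 (series LC): Z₂ = j(X_L − X_C) = j54.98 Ω
Parallel: Z = Z₁Z₂/(Z₁+Z₂), |Z| = 54.72 Ω, ∠Z = 84.49°

54.72 Ω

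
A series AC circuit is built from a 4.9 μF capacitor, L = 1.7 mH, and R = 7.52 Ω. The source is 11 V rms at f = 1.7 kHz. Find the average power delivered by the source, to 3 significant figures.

15.8 W

ω = 2πf = 10680 rad/s
X_L = ωL = 18.2 Ω
X_C = 1/(ωC) = 19.1 Ω
Net reactance X = X_L − X_C = -0.948 Ω
Z = 7.52 − j0.948 Ω
|Z| = √(7.52² + 0.948²) = 7.58 Ω
∠Z = arctan(-0.948/7.52) = -7.18°
I = V/|Z| = 1.45 A
P = VI cos φ = 11 × 1.45 × cos(-7.18°) = 15.8 W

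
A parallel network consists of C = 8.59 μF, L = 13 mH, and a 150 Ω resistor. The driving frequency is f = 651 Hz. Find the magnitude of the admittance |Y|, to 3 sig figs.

ω = 2πf = 4090 rad/s
X_L = ωL = 53.2 Ω
X_C = 1/(ωC) = 28.5 Ω
Parallel: admittances add. Y = 1/R + 1/(jωL) + jωC
Y = (0.00667 + j0.0163) S
|Y| = 0.0176 S → |Z| = 1/|Y| = 56.7 Ω, ∠Z = −∠Y = -67.8°

17.6 mS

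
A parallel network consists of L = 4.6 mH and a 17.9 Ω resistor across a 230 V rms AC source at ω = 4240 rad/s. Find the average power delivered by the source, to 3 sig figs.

X_L = ωL = 19.5 Ω
Parallel: admittances add. Y = 1/R + 1/(jωL)
Y = (0.0559 − j0.0513) S
|Y| = 0.0758 S → |Z| = 1/|Y| = 13.2 Ω, ∠Z = −∠Y = 42.5°
I = V/|Z| = 17.4 A
P = VI cos φ = 230 × 17.4 × cos(42.5°) = 2.96 kW

2.96 kW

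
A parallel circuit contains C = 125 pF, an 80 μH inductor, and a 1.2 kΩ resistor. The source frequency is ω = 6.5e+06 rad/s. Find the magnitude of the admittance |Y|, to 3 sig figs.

X_L = ωL = 520 Ω
X_C = 1/(ωC) = 1230 Ω
Parallel: admittances add. Y = 1/R + 1/(jωL) + jωC
Y = (0.000833 − j0.00111) S
|Y| = 0.00139 S → |Z| = 1/|Y| = 720 Ω, ∠Z = −∠Y = 53.1°

1.39 mS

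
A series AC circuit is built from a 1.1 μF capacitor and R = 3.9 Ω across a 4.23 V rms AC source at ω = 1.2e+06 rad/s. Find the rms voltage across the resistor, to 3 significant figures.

4.15 V

X_C = 1/(ωC) = 0.758 Ω
Z = 3.90 − j0.758 Ω
|Z| = √(3.90² + 0.758²) = 3.97 Ω
I = V/|Z| = 1.06 A
V_R = I·|Z_R| = 1.06 × 3.90 = 4.15 V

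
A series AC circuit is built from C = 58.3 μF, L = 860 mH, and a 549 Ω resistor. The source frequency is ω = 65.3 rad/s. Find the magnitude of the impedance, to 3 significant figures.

X_L = ωL = 56.2 Ω
X_C = 1/(ωC) = 263 Ω
Net reactance X = X_L − X_C = -207 Ω
Z = 549 − j207 Ω
|Z| = √(549² + 207²) = 587 Ω

587 Ω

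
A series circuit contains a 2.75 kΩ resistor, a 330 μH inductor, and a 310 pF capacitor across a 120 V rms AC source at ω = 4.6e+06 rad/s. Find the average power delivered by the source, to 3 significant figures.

X_L = ωL = 1520 Ω
X_C = 1/(ωC) = 701 Ω
Net reactance X = X_L − X_C = 817 Ω
Z = 2750 + j817 Ω
|Z| = √(2750² + 817²) = 2870 Ω
∠Z = arctan(817/2750) = 16.5°
I = V/|Z| = 41.8 mA
P = VI cos φ = 120 × 0.0418 × cos(16.5°) = 4.81 W

4.81 W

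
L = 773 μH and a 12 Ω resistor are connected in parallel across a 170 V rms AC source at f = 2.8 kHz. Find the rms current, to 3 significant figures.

18.9 A

ω = 2πf = 17590 rad/s
X_L = ωL = 13.6 Ω
Parallel: admittances add. Y = 1/R + 1/(jωL)
Y = (0.0833 − j0.0735) S
|Y| = 0.111 S → |Z| = 1/|Y| = 9.00 Ω, ∠Z = −∠Y = 41.4°
I = V/|Z| = 170/9.00 = 18.9 A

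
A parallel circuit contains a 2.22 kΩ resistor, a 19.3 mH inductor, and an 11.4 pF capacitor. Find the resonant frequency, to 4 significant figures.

ω₀ = 1/√(LC) = 1/√(0.0193 × 1.14e-11) = 2.132e+06 rad/s
f₀ = ω₀/(2π) = 339.3 kHz

339.3 kHz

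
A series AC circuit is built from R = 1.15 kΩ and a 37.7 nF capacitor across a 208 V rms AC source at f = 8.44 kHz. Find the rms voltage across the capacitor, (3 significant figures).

83.0 V

ω = 2πf = 53030 rad/s
X_C = 1/(ωC) = 500 Ω
Z = 1150 − j500 Ω
|Z| = √(1150² + 500²) = 1250 Ω
I = V/|Z| = 166 mA
V_C = I·|Z_C| = 0.166 × 500 = 83.0 V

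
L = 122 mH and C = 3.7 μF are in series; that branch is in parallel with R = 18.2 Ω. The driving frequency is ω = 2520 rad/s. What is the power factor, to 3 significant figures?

0.996

X_L = ωL = 307 Ω
X_C = 1/(ωC) = 107 Ω
Branch 1: Z₁ = R = 18.2 Ω
Branch 2 (series LC): Z₂ = j(X_L − X_C) = j200 Ω
Parallel: Z = Z₁Z₂/(Z₁+Z₂), |Z| = 18.1 Ω, ∠Z = 5.19°
cos φ = cos(5.19°) = 0.996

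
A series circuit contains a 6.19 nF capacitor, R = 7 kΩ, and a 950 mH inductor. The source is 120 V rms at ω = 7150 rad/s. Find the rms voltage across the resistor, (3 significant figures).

X_L = ωL = 6790 Ω
X_C = 1/(ωC) = 22600 Ω
Net reactance X = X_L − X_C = -15800 Ω
Z = 7000 − j15800 Ω
|Z| = √(7000² + 15800²) = 17300 Ω
I = V/|Z| = 6.94 mA
V_R = I·|Z_R| = 0.00694 × 7000 = 48.6 V

48.6 V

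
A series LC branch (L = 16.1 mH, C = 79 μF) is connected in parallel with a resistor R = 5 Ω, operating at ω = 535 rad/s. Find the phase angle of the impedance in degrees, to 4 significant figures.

X_L = ωL = 8.614 Ω
X_C = 1/(ωC) = 23.66 Ω
Branch 1: Z₁ = R = 5.000 Ω
Branch 2 (series LC): Z₂ = j(X_L − X_C) = −j15.05 Ω
Parallel: Z = Z₁Z₂/(Z₁+Z₂), |Z| = 4.745 Ω, ∠Z = -18.38°

-18.38°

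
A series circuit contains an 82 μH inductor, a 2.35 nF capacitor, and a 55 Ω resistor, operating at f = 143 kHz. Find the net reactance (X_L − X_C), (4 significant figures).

-399.9 Ω

ω = 2πf = 898500 rad/s
X_L = ωL = 73.68 Ω
X_C = 1/(ωC) = 473.6 Ω
X = 73.68 − 473.6 = -399.9 Ω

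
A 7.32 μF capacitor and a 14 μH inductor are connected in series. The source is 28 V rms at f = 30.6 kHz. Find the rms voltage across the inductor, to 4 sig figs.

ω = 2πf = 192300 rad/s
X_L = ωL = 2.692 Ω
X_C = 1/(ωC) = 0.7105 Ω
Net reactance X = X_L − X_C = 1.981 Ω
Z = j1.981 Ω
|Z| = √(0² + 1.981²) = 1.981 Ω
I = V/|Z| = 14.13 A
V_L = I·|Z_L| = 14.13 × 2.692 = 38.04 V

38.04 V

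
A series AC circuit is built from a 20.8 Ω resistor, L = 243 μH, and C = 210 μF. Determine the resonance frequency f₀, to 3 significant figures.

ω₀ = 1/√(LC) = 1/√(0.000243 × 0.00021) = 4427 rad/s
f₀ = ω₀/(2π) = 705 Hz

705 Hz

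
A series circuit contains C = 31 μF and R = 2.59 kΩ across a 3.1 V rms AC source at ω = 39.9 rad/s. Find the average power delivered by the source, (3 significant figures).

3.38 mW

X_C = 1/(ωC) = 808 Ω
Z = 2590 − j808 Ω
|Z| = √(2590² + 808²) = 2710 Ω
∠Z = arctan(-808/2590) = -17.3°
I = V/|Z| = 1.14 mA
P = VI cos φ = 3.1 × 0.00114 × cos(-17.3°) = 3.38 mW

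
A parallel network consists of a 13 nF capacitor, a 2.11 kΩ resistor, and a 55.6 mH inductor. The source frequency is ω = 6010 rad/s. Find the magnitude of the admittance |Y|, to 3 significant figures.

2.95 mS

X_L = ωL = 334 Ω
X_C = 1/(ωC) = 12800 Ω
Parallel: admittances add. Y = 1/R + 1/(jωL) + jωC
Y = (0.000474 − j0.00291) S
|Y| = 0.00295 S → |Z| = 1/|Y| = 339 Ω, ∠Z = −∠Y = 80.8°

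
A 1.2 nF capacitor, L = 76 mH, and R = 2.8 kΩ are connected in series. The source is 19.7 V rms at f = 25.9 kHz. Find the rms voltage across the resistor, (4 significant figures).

ω = 2πf = 162700 rad/s
X_L = ωL = 12370 Ω
X_C = 1/(ωC) = 5121 Ω
Net reactance X = X_L − X_C = 7247 Ω
Z = 2800 + j7247 Ω
|Z| = √(2800² + 7247²) = 7769 Ω
I = V/|Z| = 2.536 mA
V_R = I·|Z_R| = 0.002536 × 2800 = 7.100 V

7.100 V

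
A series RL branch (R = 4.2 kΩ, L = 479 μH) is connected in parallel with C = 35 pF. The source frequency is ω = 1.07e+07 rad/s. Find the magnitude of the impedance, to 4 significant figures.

3637 Ω

X_L = ωL = 5125 Ω
X_C = 1/(ωC) = 2670 Ω
Branch 1 (R+jX_L): Z₁ = 4200 + j5125 Ω, |Z₁| = 6626 Ω
Branch 2 (−jX_C): Z₂ = −j2670 Ω
Parallel: Z = Z₁Z₂/(Z₁+Z₂), |Z| = 3637 Ω, ∠Z = -69.64°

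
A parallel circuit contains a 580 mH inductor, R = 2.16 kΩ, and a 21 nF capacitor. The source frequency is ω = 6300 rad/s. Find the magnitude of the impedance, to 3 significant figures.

X_L = ωL = 3650 Ω
X_C = 1/(ωC) = 7560 Ω
Parallel: admittances add. Y = 1/R + 1/(jωL) + jωC
Y = (0.000463 − j0.000141) S
|Y| = 0.000484 S → |Z| = 1/|Y| = 2070 Ω, ∠Z = −∠Y = 17.0°

2070 Ω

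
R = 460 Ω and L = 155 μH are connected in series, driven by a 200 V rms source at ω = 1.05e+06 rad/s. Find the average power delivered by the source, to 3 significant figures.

77.3 W

X_L = ωL = 163 Ω
Z = 460 + j163 Ω
|Z| = √(460² + 163²) = 488 Ω
∠Z = arctan(163/460) = 19.5°
I = V/|Z| = 410 mA
P = VI cos φ = 200 × 0.410 × cos(19.5°) = 77.3 W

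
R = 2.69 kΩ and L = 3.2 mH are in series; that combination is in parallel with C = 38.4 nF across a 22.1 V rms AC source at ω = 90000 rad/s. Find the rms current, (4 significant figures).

X_L = ωL = 288.0 Ω
X_C = 1/(ωC) = 289.4 Ω
Branch 1 (R+jX_L): Z₁ = 2690 + j288.0 Ω, |Z₁| = 2705 Ω
Branch 2 (−jX_C): Z₂ = −j289.4 Ω
Parallel: Z = Z₁Z₂/(Z₁+Z₂), |Z| = 291.0 Ω, ∠Z = -83.86°
I = V/|Z| = 22.1/291.0 = 75.94 mA

75.94 mA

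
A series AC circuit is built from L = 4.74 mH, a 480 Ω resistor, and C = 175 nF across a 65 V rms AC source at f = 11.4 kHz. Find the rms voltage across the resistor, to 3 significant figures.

57.2 V

ω = 2πf = 71630 rad/s
X_L = ωL = 340 Ω
X_C = 1/(ωC) = 79.8 Ω
Net reactance X = X_L − X_C = 260 Ω
Z = 480 + j260 Ω
|Z| = √(480² + 260²) = 546 Ω
I = V/|Z| = 119 mA
V_R = I·|Z_R| = 0.119 × 480 = 57.2 V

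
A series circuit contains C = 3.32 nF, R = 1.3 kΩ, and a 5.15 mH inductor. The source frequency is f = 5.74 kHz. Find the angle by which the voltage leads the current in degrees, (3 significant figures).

-81.0°

ω = 2πf = 36070 rad/s
X_L = ωL = 186 Ω
X_C = 1/(ωC) = 8350 Ω
Net reactance X = X_L − X_C = -8170 Ω
Z = 1300 − j8170 Ω
|Z| = √(1300² + 8170²) = 8270 Ω
∠Z = arctan(-8170/1300) = -81.0°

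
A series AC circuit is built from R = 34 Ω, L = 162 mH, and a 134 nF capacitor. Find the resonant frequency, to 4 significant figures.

ω₀ = 1/√(LC) = 1/√(0.162 × 1.34e-07) = 6787 rad/s
f₀ = ω₀/(2π) = 1.080 kHz

1.080 kHz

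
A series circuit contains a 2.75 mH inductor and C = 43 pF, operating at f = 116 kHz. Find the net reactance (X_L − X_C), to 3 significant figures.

ω = 2πf = 728800 rad/s
X_L = ωL = 2000 Ω
X_C = 1/(ωC) = 31900 Ω
X = 2000 − 31900 = -29900 Ω

-29900 Ω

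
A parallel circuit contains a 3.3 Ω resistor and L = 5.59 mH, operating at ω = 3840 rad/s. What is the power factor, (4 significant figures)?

X_L = ωL = 21.47 Ω
Parallel: admittances add. Y = 1/R + 1/(jωL)
Y = (0.3030 − j0.04659) S
|Y| = 0.3066 S → |Z| = 1/|Y| = 3.262 Ω, ∠Z = −∠Y = 8.740°
cos φ = cos(8.740°) = 0.9884

0.9884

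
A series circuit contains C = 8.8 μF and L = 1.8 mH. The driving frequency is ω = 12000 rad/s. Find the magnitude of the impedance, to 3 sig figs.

X_L = ωL = 21.6 Ω
X_C = 1/(ωC) = 9.47 Ω
Net reactance X = X_L − X_C = 12.1 Ω
Z = j12.1 Ω
|Z| = √(0² + 12.1²) = 12.1 Ω

12.1 Ω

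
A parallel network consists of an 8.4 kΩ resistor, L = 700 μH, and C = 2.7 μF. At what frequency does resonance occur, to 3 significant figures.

ω₀ = 1/√(LC) = 1/√(0.0007 × 2.7e-06) = 23000 rad/s
f₀ = ω₀/(2π) = 3.66 kHz

3.66 kHz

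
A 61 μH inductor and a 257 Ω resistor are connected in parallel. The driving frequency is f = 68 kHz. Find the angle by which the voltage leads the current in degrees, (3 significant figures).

ω = 2πf = 427300 rad/s
X_L = ωL = 26.1 Ω
Parallel: admittances add. Y = 1/R + 1/(jωL)
Y = (0.00389 − j0.0384) S
|Y| = 0.0386 S → |Z| = 1/|Y| = 25.9 Ω, ∠Z = −∠Y = 84.2°

84.2°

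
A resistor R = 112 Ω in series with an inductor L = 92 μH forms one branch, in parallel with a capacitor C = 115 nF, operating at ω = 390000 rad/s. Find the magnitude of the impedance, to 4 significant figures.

X_L = ωL = 35.88 Ω
X_C = 1/(ωC) = 22.30 Ω
Branch 1 (R+jX_L): Z₁ = 112.0 + j35.88 Ω, |Z₁| = 117.6 Ω
Branch 2 (−jX_C): Z₂ = −j22.30 Ω
Parallel: Z = Z₁Z₂/(Z₁+Z₂), |Z| = 23.24 Ω, ∠Z = -79.15°

23.24 Ω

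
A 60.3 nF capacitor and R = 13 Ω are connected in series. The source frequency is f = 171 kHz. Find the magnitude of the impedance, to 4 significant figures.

ω = 2πf = 1.074e+06 rad/s
X_C = 1/(ωC) = 15.44 Ω
Z = 13.00 − j15.44 Ω
|Z| = √(13.00² + 15.44²) = 20.18 Ω

20.18 Ω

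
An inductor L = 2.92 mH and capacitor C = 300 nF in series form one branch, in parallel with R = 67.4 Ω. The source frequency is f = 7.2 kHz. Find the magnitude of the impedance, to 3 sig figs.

44.1 Ω

ω = 2πf = 45240 rad/s
X_L = ωL = 132 Ω
X_C = 1/(ωC) = 73.7 Ω
Branch 1: Z₁ = R = 67.4 Ω
Branch 2 (series LC): Z₂ = j(X_L − X_C) = j58.4 Ω
Parallel: Z = Z₁Z₂/(Z₁+Z₂), |Z| = 44.1 Ω, ∠Z = 49.1°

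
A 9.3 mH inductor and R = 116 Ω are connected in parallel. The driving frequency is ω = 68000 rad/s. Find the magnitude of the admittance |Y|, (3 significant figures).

X_L = ωL = 632 Ω
Parallel: admittances add. Y = 1/R + 1/(jωL)
Y = (0.00862 − j0.00158) S
|Y| = 0.00876 S → |Z| = 1/|Y| = 114 Ω, ∠Z = −∠Y = 10.4°

8.76 mS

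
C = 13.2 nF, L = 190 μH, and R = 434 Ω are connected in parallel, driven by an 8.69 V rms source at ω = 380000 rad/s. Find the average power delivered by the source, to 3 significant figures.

174 mW

X_L = ωL = 72.2 Ω
X_C = 1/(ωC) = 199 Ω
Parallel: admittances add. Y = 1/R + 1/(jωL) + jωC
Y = (0.00230 − j0.00883) S
|Y| = 0.00913 S → |Z| = 1/|Y| = 110 Ω, ∠Z = −∠Y = 75.4°
I = V/|Z| = 79.3 mA
P = VI cos φ = 8.69 × 0.0793 × cos(75.4°) = 174 mW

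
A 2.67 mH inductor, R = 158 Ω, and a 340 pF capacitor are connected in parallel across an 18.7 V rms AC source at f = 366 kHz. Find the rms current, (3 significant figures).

119 mA

ω = 2πf = 2.3e+06 rad/s
X_L = ωL = 6140 Ω
X_C = 1/(ωC) = 1280 Ω
Parallel: admittances add. Y = 1/R + 1/(jωL) + jωC
Y = (0.00633 + j0.000619) S
|Y| = 0.00636 S → |Z| = 1/|Y| = 157 Ω, ∠Z = −∠Y = -5.59°
I = V/|Z| = 18.7/157 = 119 mA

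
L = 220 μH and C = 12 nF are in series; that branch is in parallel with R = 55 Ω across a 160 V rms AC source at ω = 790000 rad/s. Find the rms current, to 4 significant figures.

3.735 A

X_L = ωL = 173.8 Ω
X_C = 1/(ωC) = 105.5 Ω
Branch 1: Z₁ = R = 55.00 Ω
Branch 2 (series LC): Z₂ = j(X_L − X_C) = j68.31 Ω
Parallel: Z = Z₁Z₂/(Z₁+Z₂), |Z| = 42.84 Ω, ∠Z = 38.84°
I = V/|Z| = 160/42.84 = 3.735 A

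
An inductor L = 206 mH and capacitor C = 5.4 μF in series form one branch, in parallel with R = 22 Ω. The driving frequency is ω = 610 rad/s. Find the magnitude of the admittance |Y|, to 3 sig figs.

45.8 mS

X_L = ωL = 126 Ω
X_C = 1/(ωC) = 304 Ω
Branch 1: Z₁ = R = 22.0 Ω
Branch 2 (series LC): Z₂ = j(X_L − X_C) = −j178 Ω
Parallel: Z = Z₁Z₂/(Z₁+Z₂), |Z| = 21.8 Ω, ∠Z = -7.05°
|Y| = 1/|Z| = 45.8 mS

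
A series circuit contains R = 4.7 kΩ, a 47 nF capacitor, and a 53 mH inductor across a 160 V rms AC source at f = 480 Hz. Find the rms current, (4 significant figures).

19.17 mA

ω = 2πf = 3016 rad/s
X_L = ωL = 159.8 Ω
X_C = 1/(ωC) = 7055 Ω
Net reactance X = X_L − X_C = -6895 Ω
Z = 4700 − j6895 Ω
|Z| = √(4700² + 6895²) = 8344 Ω
I = V/|Z| = 160/8344 = 19.17 mA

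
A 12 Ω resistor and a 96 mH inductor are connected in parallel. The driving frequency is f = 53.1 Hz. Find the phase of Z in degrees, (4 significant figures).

ω = 2πf = 333.6 rad/s
X_L = ωL = 32.03 Ω
Parallel: admittances add. Y = 1/R + 1/(jωL)
Y = (0.08333 − j0.03122) S
|Y| = 0.08899 S → |Z| = 1/|Y| = 11.24 Ω, ∠Z = −∠Y = 20.54°

20.54°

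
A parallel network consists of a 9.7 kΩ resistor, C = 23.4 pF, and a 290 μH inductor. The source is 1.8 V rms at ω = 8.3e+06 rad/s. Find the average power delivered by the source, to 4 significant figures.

X_L = ωL = 2407 Ω
X_C = 1/(ωC) = 5149 Ω
Parallel: admittances add. Y = 1/R + 1/(jωL) + jωC
Y = (0.0001031 − j0.0002212) S
|Y| = 0.0002441 S → |Z| = 1/|Y| = 4097 Ω, ∠Z = −∠Y = 65.02°
I = V/|Z| = 439.3 μA
P = VI cos φ = 1.8 × 0.0004393 × cos(65.02°) = 334.0 μW

334.0 μW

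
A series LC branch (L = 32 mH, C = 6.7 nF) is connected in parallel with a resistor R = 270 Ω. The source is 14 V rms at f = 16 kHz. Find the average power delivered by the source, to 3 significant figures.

ω = 2πf = 100500 rad/s
X_L = ωL = 3220 Ω
X_C = 1/(ωC) = 1480 Ω
Branch 1: Z₁ = R = 270 Ω
Branch 2 (series LC): Z₂ = j(X_L − X_C) = j1730 Ω
Parallel: Z = Z₁Z₂/(Z₁+Z₂), |Z| = 267 Ω, ∠Z = 8.86°
I = V/|Z| = 52.5 mA
P = VI cos φ = 14 × 0.0525 × cos(8.86°) = 726 mW

726 mW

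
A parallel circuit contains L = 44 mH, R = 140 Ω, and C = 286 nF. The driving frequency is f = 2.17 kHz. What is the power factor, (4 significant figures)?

ω = 2πf = 13630 rad/s
X_L = ωL = 599.9 Ω
X_C = 1/(ωC) = 256.4 Ω
Parallel: admittances add. Y = 1/R + 1/(jωL) + jωC
Y = (0.007143 + j0.002233) S
|Y| = 0.007484 S → |Z| = 1/|Y| = 133.6 Ω, ∠Z = −∠Y = -17.36°
cos φ = cos(-17.36°) = 0.9545

0.9545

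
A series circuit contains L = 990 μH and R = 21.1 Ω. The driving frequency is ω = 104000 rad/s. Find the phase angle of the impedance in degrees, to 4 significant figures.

78.42°

X_L = ωL = 103.0 Ω
Z = 21.10 + j103.0 Ω
|Z| = √(21.10² + 103.0²) = 105.1 Ω
∠Z = arctan(103.0/21.10) = 78.42°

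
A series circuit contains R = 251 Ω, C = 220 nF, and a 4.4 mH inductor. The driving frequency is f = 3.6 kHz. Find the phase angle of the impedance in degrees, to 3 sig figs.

ω = 2πf = 22620 rad/s
X_L = ωL = 99.5 Ω
X_C = 1/(ωC) = 201 Ω
Net reactance X = X_L − X_C = -101 Ω
Z = 251 − j101 Ω
|Z| = √(251² + 101²) = 271 Ω
∠Z = arctan(-101/251) = -22.0°

-22.0°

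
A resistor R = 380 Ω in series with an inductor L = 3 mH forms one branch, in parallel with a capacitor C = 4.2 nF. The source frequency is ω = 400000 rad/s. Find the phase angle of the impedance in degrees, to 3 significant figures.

-75.4°

X_L = ωL = 1200 Ω
X_C = 1/(ωC) = 595 Ω
Branch 1 (R+jX_L): Z₁ = 380 + j1200 Ω, |Z₁| = 1260 Ω
Branch 2 (−jX_C): Z₂ = −j595 Ω
Parallel: Z = Z₁Z₂/(Z₁+Z₂), |Z| = 1050 Ω, ∠Z = -75.4°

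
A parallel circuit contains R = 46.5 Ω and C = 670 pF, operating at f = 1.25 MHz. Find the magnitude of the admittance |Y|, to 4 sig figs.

ω = 2πf = 7.854e+06 rad/s
X_C = 1/(ωC) = 190.0 Ω
Parallel: admittances add. Y = 1/R + jωC
Y = (0.02151 + j0.005262) S
|Y| = 0.02214 S → |Z| = 1/|Y| = 45.17 Ω, ∠Z = −∠Y = -13.75°

22.14 mS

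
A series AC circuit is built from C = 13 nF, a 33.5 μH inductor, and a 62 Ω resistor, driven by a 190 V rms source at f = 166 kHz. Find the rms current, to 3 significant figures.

2.60 A

ω = 2πf = 1.043e+06 rad/s
X_L = ωL = 34.9 Ω
X_C = 1/(ωC) = 73.8 Ω
Net reactance X = X_L − X_C = -38.8 Ω
Z = 62.0 − j38.8 Ω
|Z| = √(62.0² + 38.8²) = 73.1 Ω
I = V/|Z| = 190/73.1 = 2.60 A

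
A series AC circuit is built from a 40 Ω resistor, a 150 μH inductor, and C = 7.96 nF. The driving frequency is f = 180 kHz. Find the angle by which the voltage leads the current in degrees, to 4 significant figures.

ω = 2πf = 1.131e+06 rad/s
X_L = ωL = 169.6 Ω
X_C = 1/(ωC) = 111.1 Ω
Net reactance X = X_L − X_C = 58.57 Ω
Z = 40.00 + j58.57 Ω
|Z| = √(40.00² + 58.57²) = 70.92 Ω
∠Z = arctan(58.57/40.00) = 55.67°

55.67°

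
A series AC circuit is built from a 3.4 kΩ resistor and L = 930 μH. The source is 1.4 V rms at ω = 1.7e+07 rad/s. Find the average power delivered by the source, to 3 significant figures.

25.5 μW

X_L = ωL = 15800 Ω
Z = 3400 + j15800 Ω
|Z| = √(3400² + 15800²) = 16200 Ω
∠Z = arctan(15800/3400) = 77.9°
I = V/|Z| = 86.6 μA
P = VI cos φ = 1.4 × 8.66e-05 × cos(77.9°) = 25.5 μW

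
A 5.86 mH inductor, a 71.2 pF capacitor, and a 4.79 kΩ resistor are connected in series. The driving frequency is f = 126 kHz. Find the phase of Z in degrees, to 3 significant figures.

-69.9°

ω = 2πf = 791700 rad/s
X_L = ωL = 4640 Ω
X_C = 1/(ωC) = 17700 Ω
Net reactance X = X_L − X_C = -13100 Ω
Z = 4790 − j13100 Ω
|Z| = √(4790² + 13100²) = 13900 Ω
∠Z = arctan(-13100/4790) = -69.9°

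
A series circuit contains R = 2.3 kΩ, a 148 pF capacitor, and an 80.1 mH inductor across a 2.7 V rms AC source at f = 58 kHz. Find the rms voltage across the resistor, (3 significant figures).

ω = 2πf = 364400 rad/s
X_L = ωL = 29200 Ω
X_C = 1/(ωC) = 18500 Ω
Net reactance X = X_L − X_C = 10600 Ω
Z = 2300 + j10600 Ω
|Z| = √(2300² + 10600²) = 10900 Ω
I = V/|Z| = 248 μA
V_R = I·|Z_R| = 0.000248 × 2300 = 0.570 V

0.570 V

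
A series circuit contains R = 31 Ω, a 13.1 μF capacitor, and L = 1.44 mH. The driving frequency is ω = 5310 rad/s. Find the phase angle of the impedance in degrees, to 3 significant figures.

-12.2°

X_L = ωL = 7.65 Ω
X_C = 1/(ωC) = 14.4 Ω
Net reactance X = X_L − X_C = -6.73 Ω
Z = 31.0 − j6.73 Ω
|Z| = √(31.0² + 6.73²) = 31.7 Ω
∠Z = arctan(-6.73/31.0) = -12.2°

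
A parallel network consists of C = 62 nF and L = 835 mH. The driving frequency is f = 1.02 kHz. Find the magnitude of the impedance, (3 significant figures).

ω = 2πf = 6409 rad/s
X_L = ωL = 5350 Ω
X_C = 1/(ωC) = 2520 Ω
Parallel: admittances add. Y = 1/(jωL) + jωC
Y = (0 + j0.000210) S
|Y| = 0.000210 S → |Z| = 1/|Y| = 4750 Ω, ∠Z = −∠Y = -90.0°

4750 Ω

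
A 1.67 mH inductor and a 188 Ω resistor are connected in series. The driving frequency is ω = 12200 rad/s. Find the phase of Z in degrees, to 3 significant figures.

X_L = ωL = 20.4 Ω
Z = 188 + j20.4 Ω
|Z| = √(188² + 20.4²) = 189 Ω
∠Z = arctan(20.4/188) = 6.19°

6.19°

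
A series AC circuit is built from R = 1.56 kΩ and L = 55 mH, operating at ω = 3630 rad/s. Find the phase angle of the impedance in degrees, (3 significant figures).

X_L = ωL = 200 Ω
Z = 1560 + j200 Ω
|Z| = √(1560² + 200²) = 1570 Ω
∠Z = arctan(200/1560) = 7.29°

7.29°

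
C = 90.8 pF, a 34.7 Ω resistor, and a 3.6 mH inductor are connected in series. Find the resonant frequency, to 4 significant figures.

278.4 kHz

ω₀ = 1/√(LC) = 1/√(0.0036 × 9.08e-11) = 1.749e+06 rad/s
f₀ = ω₀/(2π) = 278.4 kHz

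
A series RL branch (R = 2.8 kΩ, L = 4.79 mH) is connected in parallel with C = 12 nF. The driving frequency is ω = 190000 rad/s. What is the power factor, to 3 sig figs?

X_L = ωL = 910 Ω
X_C = 1/(ωC) = 439 Ω
Branch 1 (R+jX_L): Z₁ = 2800 + j910 Ω, |Z₁| = 2940 Ω
Branch 2 (−jX_C): Z₂ = −j439 Ω
Parallel: Z = Z₁Z₂/(Z₁+Z₂), |Z| = 455 Ω, ∠Z = -81.6°
cos φ = cos(-81.6°) = 0.147

0.147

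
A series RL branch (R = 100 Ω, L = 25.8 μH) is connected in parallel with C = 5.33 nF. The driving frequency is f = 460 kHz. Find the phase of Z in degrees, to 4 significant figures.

ω = 2πf = 2.89e+06 rad/s
X_L = ωL = 74.57 Ω
X_C = 1/(ωC) = 64.91 Ω
Branch 1 (R+jX_L): Z₁ = 100.0 + j74.57 Ω, |Z₁| = 124.7 Ω
Branch 2 (−jX_C): Z₂ = −j64.91 Ω
Parallel: Z = Z₁Z₂/(Z₁+Z₂), |Z| = 80.60 Ω, ∠Z = -58.80°

-58.80°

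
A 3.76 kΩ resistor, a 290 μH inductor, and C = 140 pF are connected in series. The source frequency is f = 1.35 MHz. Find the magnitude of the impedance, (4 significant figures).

4093 Ω

ω = 2πf = 8.482e+06 rad/s
X_L = ωL = 2460 Ω
X_C = 1/(ωC) = 842.1 Ω
Net reactance X = X_L − X_C = 1618 Ω
Z = 3760 + j1618 Ω
|Z| = √(3760² + 1618²) = 4093 Ω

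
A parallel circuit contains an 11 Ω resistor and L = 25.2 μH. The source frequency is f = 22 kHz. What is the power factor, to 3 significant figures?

ω = 2πf = 138200 rad/s
X_L = ωL = 3.48 Ω
Parallel: admittances add. Y = 1/R + 1/(jωL)
Y = (0.0909 − j0.287) S
|Y| = 0.301 S → |Z| = 1/|Y| = 3.32 Ω, ∠Z = −∠Y = 72.4°
cos φ = cos(72.4°) = 0.302

0.302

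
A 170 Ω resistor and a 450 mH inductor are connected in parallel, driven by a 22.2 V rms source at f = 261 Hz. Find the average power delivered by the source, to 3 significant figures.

ω = 2πf = 1640 rad/s
X_L = ωL = 738 Ω
Parallel: admittances add. Y = 1/R + 1/(jωL)
Y = (0.00588 − j0.00136) S
|Y| = 0.00604 S → |Z| = 1/|Y| = 166 Ω, ∠Z = −∠Y = 13.0°
I = V/|Z| = 134 mA
P = VI cos φ = 22.2 × 0.134 × cos(13.0°) = 2.90 W

2.90 W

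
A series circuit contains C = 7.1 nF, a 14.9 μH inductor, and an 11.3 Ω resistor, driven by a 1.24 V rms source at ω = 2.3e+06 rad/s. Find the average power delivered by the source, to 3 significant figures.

20.3 mW

X_L = ωL = 34.3 Ω
X_C = 1/(ωC) = 61.2 Ω
Net reactance X = X_L − X_C = -27.0 Ω
Z = 11.3 − j27.0 Ω
|Z| = √(11.3² + 27.0²) = 29.2 Ω
∠Z = arctan(-27.0/11.3) = -67.3°
I = V/|Z| = 42.4 mA
P = VI cos φ = 1.24 × 0.0424 × cos(-67.3°) = 20.3 mW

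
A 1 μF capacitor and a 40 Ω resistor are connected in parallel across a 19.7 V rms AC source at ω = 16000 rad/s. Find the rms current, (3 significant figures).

X_C = 1/(ωC) = 62.5 Ω
Parallel: admittances add. Y = 1/R + jωC
Y = (0.0250 + j0.0160) S
|Y| = 0.0297 S → |Z| = 1/|Y| = 33.7 Ω, ∠Z = −∠Y = -32.6°
I = V/|Z| = 19.7/33.7 = 585 mA

585 mA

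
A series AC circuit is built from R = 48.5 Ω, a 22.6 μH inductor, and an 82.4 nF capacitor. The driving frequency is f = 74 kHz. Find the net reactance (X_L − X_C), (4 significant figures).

ω = 2πf = 465000 rad/s
X_L = ωL = 10.51 Ω
X_C = 1/(ωC) = 26.10 Ω
X = 10.51 − 26.10 = -15.59 Ω

-15.59 Ω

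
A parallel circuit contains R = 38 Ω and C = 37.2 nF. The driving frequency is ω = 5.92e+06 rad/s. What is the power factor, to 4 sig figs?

0.1187

X_C = 1/(ωC) = 4.541 Ω
Parallel: admittances add. Y = 1/R + jωC
Y = (0.02632 + j0.2202) S
|Y| = 0.2218 S → |Z| = 1/|Y| = 4.509 Ω, ∠Z = −∠Y = -83.19°
cos φ = cos(-83.19°) = 0.1187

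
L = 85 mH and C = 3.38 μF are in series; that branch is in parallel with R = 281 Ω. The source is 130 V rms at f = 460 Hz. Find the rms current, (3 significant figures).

1.02 A

ω = 2πf = 2890 rad/s
X_L = ωL = 246 Ω
X_C = 1/(ωC) = 102 Ω
Branch 1: Z₁ = R = 281 Ω
Branch 2 (series LC): Z₂ = j(X_L − X_C) = j143 Ω
Parallel: Z = Z₁Z₂/(Z₁+Z₂), |Z| = 128 Ω, ∠Z = 63.0°
I = V/|Z| = 130/128 = 1.02 A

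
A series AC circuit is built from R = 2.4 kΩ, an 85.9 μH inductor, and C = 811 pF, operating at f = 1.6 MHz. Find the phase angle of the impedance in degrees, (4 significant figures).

ω = 2πf = 1.005e+07 rad/s
X_L = ωL = 863.6 Ω
X_C = 1/(ωC) = 122.7 Ω
Net reactance X = X_L − X_C = 740.9 Ω
Z = 2400 + j740.9 Ω
|Z| = √(2400² + 740.9²) = 2512 Ω
∠Z = arctan(740.9/2400) = 17.16°

17.16°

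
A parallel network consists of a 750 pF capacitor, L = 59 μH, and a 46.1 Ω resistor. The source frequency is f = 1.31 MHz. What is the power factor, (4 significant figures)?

ω = 2πf = 8.231e+06 rad/s
X_L = ωL = 485.6 Ω
X_C = 1/(ωC) = 162.0 Ω
Parallel: admittances add. Y = 1/R + 1/(jωL) + jωC
Y = (0.02169 + j0.004114) S
|Y| = 0.02208 S → |Z| = 1/|Y| = 45.29 Ω, ∠Z = −∠Y = -10.74°
cos φ = cos(-10.74°) = 0.9825

0.9825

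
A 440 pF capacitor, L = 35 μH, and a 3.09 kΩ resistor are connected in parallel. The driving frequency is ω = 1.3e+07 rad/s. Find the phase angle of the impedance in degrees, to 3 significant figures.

-84.8°

X_L = ωL = 455 Ω
X_C = 1/(ωC) = 175 Ω
Parallel: admittances add. Y = 1/R + 1/(jωL) + jωC
Y = (0.000324 + j0.00352) S
|Y| = 0.00354 S → |Z| = 1/|Y| = 283 Ω, ∠Z = −∠Y = -84.8°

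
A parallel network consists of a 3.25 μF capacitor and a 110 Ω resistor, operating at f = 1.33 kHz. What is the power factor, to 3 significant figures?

0.317

ω = 2πf = 8357 rad/s
X_C = 1/(ωC) = 36.8 Ω
Parallel: admittances add. Y = 1/R + jωC
Y = (0.00909 + j0.0272) S
|Y| = 0.0286 S → |Z| = 1/|Y| = 34.9 Ω, ∠Z = −∠Y = -71.5°
cos φ = cos(-71.5°) = 0.317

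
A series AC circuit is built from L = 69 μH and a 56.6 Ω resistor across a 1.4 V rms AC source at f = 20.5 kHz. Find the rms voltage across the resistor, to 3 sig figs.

ω = 2πf = 128800 rad/s
X_L = ωL = 8.89 Ω
Z = 56.6 + j8.89 Ω
|Z| = √(56.6² + 8.89²) = 57.3 Ω
I = V/|Z| = 24.4 mA
V_R = I·|Z_R| = 0.0244 × 56.6 = 1.38 V

1.38 V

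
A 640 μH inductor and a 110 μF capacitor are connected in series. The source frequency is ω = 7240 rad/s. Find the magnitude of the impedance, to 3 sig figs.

3.38 Ω

X_L = ωL = 4.63 Ω
X_C = 1/(ωC) = 1.26 Ω
Net reactance X = X_L − X_C = 3.38 Ω
Z = j3.38 Ω
|Z| = √(0² + 3.38²) = 3.38 Ω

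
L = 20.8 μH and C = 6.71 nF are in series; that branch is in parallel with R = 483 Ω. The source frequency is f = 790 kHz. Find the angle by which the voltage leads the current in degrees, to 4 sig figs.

81.38°

ω = 2πf = 4.964e+06 rad/s
X_L = ωL = 103.2 Ω
X_C = 1/(ωC) = 30.02 Ω
Branch 1: Z₁ = R = 483.0 Ω
Branch 2 (series LC): Z₂ = j(X_L − X_C) = j73.22 Ω
Parallel: Z = Z₁Z₂/(Z₁+Z₂), |Z| = 72.39 Ω, ∠Z = 81.38°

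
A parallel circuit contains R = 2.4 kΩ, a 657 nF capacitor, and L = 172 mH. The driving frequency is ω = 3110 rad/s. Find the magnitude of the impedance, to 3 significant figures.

2210 Ω

X_L = ωL = 535 Ω
X_C = 1/(ωC) = 489 Ω
Parallel: admittances add. Y = 1/R + 1/(jωL) + jωC
Y = (0.000417 + j0.000174) S
|Y| = 0.000451 S → |Z| = 1/|Y| = 2210 Ω, ∠Z = −∠Y = -22.6°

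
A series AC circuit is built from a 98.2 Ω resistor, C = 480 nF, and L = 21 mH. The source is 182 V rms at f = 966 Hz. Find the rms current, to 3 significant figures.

ω = 2πf = 6070 rad/s
X_L = ωL = 127 Ω
X_C = 1/(ωC) = 343 Ω
Net reactance X = X_L − X_C = -216 Ω
Z = 98.2 − j216 Ω
|Z| = √(98.2² + 216²) = 237 Ω
I = V/|Z| = 182/237 = 768 mA

768 mA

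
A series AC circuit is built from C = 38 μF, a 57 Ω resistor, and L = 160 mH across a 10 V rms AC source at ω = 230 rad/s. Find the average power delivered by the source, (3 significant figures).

615 mW

X_L = ωL = 36.8 Ω
X_C = 1/(ωC) = 114 Ω
Net reactance X = X_L − X_C = -77.6 Ω
Z = 57.0 − j77.6 Ω
|Z| = √(57.0² + 77.6²) = 96.3 Ω
∠Z = arctan(-77.6/57.0) = -53.7°
I = V/|Z| = 104 mA
P = VI cos φ = 10 × 0.104 × cos(-53.7°) = 615 mW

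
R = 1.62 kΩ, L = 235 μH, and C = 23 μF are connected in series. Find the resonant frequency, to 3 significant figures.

ω₀ = 1/√(LC) = 1/√(0.000235 × 2.3e-05) = 13600 rad/s
f₀ = ω₀/(2π) = 2.16 kHz

2.16 kHz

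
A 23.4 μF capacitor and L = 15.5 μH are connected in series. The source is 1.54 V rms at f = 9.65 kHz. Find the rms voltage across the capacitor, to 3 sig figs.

4.62 V

ω = 2πf = 60630 rad/s
X_L = ωL = 0.940 Ω
X_C = 1/(ωC) = 0.705 Ω
Net reactance X = X_L − X_C = 0.235 Ω
Z = j0.235 Ω
|Z| = √(0² + 0.235²) = 0.235 Ω
I = V/|Z| = 6.55 A
V_C = I·|Z_C| = 6.55 × 0.705 = 4.62 V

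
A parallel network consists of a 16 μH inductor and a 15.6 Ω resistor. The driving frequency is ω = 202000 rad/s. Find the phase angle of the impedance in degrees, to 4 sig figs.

78.30°

X_L = ωL = 3.232 Ω
Parallel: admittances add. Y = 1/R + 1/(jωL)
Y = (0.06410 − j0.3094) S
|Y| = 0.3160 S → |Z| = 1/|Y| = 3.165 Ω, ∠Z = −∠Y = 78.30°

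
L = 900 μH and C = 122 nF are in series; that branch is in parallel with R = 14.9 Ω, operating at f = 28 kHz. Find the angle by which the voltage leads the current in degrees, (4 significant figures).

7.595°

ω = 2πf = 175900 rad/s
X_L = ωL = 158.3 Ω
X_C = 1/(ωC) = 46.59 Ω
Branch 1: Z₁ = R = 14.90 Ω
Branch 2 (series LC): Z₂ = j(X_L − X_C) = j111.7 Ω
Parallel: Z = Z₁Z₂/(Z₁+Z₂), |Z| = 14.77 Ω, ∠Z = 7.595°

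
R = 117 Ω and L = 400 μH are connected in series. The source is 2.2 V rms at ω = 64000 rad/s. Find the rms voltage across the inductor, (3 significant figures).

X_L = ωL = 25.6 Ω
Z = 117 + j25.6 Ω
|Z| = √(117² + 25.6²) = 120 Ω
I = V/|Z| = 18.4 mA
V_L = I·|Z_L| = 0.0184 × 25.6 = 0.470 V

0.470 V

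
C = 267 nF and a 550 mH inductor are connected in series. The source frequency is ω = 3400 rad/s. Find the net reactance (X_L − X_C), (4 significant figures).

768.4 Ω

X_L = ωL = 1870 Ω
X_C = 1/(ωC) = 1102 Ω
X = 1870 − 1102 = 768.4 Ω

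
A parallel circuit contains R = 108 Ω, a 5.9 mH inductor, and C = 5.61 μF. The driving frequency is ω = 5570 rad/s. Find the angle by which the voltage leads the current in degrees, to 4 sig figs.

X_L = ωL = 32.86 Ω
X_C = 1/(ωC) = 32.00 Ω
Parallel: admittances add. Y = 1/R + 1/(jωL) + jωC
Y = (0.009259 + j0.0008183) S
|Y| = 0.009295 S → |Z| = 1/|Y| = 107.6 Ω, ∠Z = −∠Y = -5.051°

-5.051°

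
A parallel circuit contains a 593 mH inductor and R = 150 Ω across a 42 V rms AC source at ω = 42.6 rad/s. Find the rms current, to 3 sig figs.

1.69 A

X_L = ωL = 25.3 Ω
Parallel: admittances add. Y = 1/R + 1/(jωL)
Y = (0.00667 − j0.0396) S
|Y| = 0.0401 S → |Z| = 1/|Y| = 24.9 Ω, ∠Z = −∠Y = 80.4°
I = V/|Z| = 42/24.9 = 1.69 A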